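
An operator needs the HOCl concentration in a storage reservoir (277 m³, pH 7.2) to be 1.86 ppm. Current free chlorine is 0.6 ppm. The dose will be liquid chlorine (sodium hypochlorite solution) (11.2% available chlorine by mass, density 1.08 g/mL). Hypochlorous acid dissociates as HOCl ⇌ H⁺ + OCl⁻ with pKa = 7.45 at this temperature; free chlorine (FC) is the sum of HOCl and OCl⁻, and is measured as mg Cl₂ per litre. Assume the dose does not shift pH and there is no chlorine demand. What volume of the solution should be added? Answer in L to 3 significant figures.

5.28 L

Volume: 277 m³ = 277,000 L.
[OCl⁻]/[HOCl] = 10^(pH − pKa) = 10^(7.2 − 7.45) = 0.5623; fraction as HOCl = 1/(1 + 0.5623) = 0.6401.
Free chlorine required for 1.86 ppm HOCl: 1.86 / 0.6401 = 2.906 ppm.
FC to add: 2.906 − 0.6 = 2.306 mg/L as Cl₂.
Cl₂ equivalent: 2.306 mg/L × 277,000 L = 638.7 g.
Product at 11.2% available Cl: 638.7 / 0.112 = 5703 g.
Volume: 5703 g ÷ 1.08 g/mL = 5281 mL.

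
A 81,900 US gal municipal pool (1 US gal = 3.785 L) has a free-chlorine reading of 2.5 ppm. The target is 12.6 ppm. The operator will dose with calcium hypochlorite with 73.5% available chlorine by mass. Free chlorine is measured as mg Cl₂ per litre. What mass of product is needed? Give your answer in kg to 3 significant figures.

4.26 kg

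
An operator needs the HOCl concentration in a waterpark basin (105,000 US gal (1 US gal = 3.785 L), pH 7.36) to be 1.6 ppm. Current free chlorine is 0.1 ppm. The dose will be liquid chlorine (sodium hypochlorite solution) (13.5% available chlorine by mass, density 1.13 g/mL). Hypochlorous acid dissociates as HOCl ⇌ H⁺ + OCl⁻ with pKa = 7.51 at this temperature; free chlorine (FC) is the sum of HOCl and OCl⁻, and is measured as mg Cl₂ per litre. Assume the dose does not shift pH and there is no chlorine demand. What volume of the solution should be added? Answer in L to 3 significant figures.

6.86 L

Volume: 105,000 US gal × 3.785 L/gal = 397,425 L.
[OCl⁻]/[HOCl] = 10^(pH − pKa) = 10^(7.36 − 7.51) = 0.7079; fraction as HOCl = 1/(1 + 0.7079) = 0.5855.
Free chlorine required for 1.6 ppm HOCl: 1.6 / 0.5855 = 2.733 ppm.
FC to add: 2.733 − 0.1 = 2.633 mg/L as Cl₂.
Cl₂ equivalent: 2.633 mg/L × 397,425 L = 1046 g.
Product at 13.5% available Cl: 1046 / 0.135 = 7750 g.
Volume: 7750 g ÷ 1.13 g/mL = 6859 mL.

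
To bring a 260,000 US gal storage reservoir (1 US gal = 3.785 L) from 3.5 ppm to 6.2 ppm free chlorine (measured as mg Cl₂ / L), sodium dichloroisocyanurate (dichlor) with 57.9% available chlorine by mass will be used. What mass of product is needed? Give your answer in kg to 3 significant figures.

Volume: 260,000 US gal × 3.785 L/gal = 984,100 L.
Chlorine deficit: 6.2 − 3.5 = 2.7 ppm = 2.7 mg/L as Cl₂.
Cl₂ equivalent needed: 2.7 mg/L × 984,100 L = 2,657,000 mg = 2657 g.
Product at 57.9% available chlorine: 2657 / 0.579 = 4589 g.

4.59 kg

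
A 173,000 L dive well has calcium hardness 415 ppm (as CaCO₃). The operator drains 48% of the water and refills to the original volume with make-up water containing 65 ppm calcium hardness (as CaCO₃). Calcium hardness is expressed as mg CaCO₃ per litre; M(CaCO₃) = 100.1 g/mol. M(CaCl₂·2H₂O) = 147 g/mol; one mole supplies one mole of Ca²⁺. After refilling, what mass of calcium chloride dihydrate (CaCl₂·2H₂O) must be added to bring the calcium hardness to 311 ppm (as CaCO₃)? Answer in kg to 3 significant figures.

16.3 kg

After draining 48% and refilling: 415 × 0.52 + 65 × 0.48 = 247 ppm.
Deficit to target: 311 − 247 = 64 mg/L.
As CaCO₃: 64 mg/L × 173,000 L = 11,070 g; ÷ 100.1 = 110.6 mol Ca²⁺.
Mass: 110.6 × 147 = 16,260 g.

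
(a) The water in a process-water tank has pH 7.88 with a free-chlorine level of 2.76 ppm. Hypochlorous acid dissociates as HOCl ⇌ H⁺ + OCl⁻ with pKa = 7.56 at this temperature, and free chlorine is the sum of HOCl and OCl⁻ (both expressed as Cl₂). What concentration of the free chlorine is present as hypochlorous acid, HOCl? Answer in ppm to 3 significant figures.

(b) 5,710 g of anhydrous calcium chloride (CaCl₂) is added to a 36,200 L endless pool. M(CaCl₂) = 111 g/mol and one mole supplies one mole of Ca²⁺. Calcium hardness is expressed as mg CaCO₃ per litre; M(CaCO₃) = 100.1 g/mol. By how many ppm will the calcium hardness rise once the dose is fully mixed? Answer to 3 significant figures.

(a) 0.893 ppm; (b) 142 ppm

(a) [OCl⁻]/[HOCl] = 10^(pH − pKa) = 10^(7.88 − 7.56) = 10^0.32 = 2.089.
(a) Fraction as HOCl = 1 / (1 + 2.089) = 0.3237.
(a) HOCl = 0.3237 × 2.76 ppm = 0.8934 ppm.

(b) Moles of Ca²⁺: 5,710 g ÷ 111 g/mol = 51.44 mol.
(b) As CaCO₃: 51.44 mol × 100.1 g/mol = 5149 g.
(b) Rise: 5149 g / 36,200 L × 1000 = 142.2 mg/L.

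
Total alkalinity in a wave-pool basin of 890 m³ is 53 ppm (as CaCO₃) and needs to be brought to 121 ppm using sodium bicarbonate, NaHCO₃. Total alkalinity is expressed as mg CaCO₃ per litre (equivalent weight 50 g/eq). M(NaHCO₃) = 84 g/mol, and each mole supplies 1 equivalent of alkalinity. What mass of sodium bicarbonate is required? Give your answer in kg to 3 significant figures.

102 kg

Volume: 890 m³ = 890,000 L.
Alkalinity to add: (121 − 53) = 68 mg/L as CaCO₃ × 890,000 L = 60,520 g as CaCO₃.
Equivalents: 60,520 g ÷ 50 g/eq = 1210 eq.
NaHCO₃ supplies 1 eq per mole → 1210 mol.
Mass: 1210 mol × 84 g/mol = 101,700 g.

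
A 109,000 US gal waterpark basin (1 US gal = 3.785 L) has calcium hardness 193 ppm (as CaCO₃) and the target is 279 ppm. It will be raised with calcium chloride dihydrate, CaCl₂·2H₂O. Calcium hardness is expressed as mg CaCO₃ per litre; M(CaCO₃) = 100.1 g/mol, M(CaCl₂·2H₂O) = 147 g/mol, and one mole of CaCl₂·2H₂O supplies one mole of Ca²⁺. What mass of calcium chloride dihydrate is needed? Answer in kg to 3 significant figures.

Volume: 109,000 US gal × 3.785 L/gal = 412,565 L.
Hardness to add: (279 − 193) = 86 mg/L as CaCO₃ × 412,565 L = 35,480 g as CaCO₃.
Moles of Ca²⁺ (1 mol Ca²⁺ ≡ 1 mol CaCO₃): 35,480 / 100.1 g/mol = 354.5 mol.
Mass of CaCl₂·2H₂O: 354.5 × 147 = 52,100 g.

52.1 kg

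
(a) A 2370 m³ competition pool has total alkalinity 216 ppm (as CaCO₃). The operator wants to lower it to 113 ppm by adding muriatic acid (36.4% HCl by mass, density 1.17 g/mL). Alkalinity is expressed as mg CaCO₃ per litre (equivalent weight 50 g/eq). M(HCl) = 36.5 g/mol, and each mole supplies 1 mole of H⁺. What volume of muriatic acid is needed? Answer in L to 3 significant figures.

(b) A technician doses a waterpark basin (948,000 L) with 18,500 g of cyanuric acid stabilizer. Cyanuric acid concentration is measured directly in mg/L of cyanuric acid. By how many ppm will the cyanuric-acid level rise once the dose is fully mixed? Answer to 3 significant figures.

(a) 418 L; (b) 19.5 ppm

(a) Volume: 2370 m³ = 2,370,000 L.
(a) Alkalinity to neutralize: (216 − 113) = 103 mg/L as CaCO₃ × 2,370,000 L = 244,100 g as CaCO₃.
(a) Equivalents of H⁺ required: 244,100 ÷ 50 g/eq = 4882 eq = 4882 mol HCl.
(a) Mass of HCl: 4882 × 36.5 = 178,200 g.
(a) Mass of 36.4% solution: 178,200 / 0.364 = 489,600 g.
(a) Volume: 489,600 g ÷ 1.17 g/mL = 418,400 mL.

(b) Rise: 18,500 g / 948,000 L × 1000 = 19.51 mg/L.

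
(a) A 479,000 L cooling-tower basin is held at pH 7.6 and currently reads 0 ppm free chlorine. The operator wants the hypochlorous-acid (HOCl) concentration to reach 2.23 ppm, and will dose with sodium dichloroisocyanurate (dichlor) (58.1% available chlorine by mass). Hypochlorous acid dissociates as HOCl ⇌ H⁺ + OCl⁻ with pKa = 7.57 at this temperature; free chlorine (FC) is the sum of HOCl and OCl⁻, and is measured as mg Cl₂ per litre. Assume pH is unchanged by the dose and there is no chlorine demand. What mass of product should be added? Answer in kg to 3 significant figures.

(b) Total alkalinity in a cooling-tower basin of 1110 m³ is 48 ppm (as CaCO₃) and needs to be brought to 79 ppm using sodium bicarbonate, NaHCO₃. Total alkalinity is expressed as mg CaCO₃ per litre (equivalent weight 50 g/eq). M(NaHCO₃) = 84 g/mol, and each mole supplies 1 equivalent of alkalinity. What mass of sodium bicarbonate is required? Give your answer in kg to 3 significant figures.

(a) [OCl⁻]/[HOCl] = 10^(pH − pKa) = 10^(7.6 − 7.57) = 1.072; fraction as HOCl = 1/(1 + 1.072) = 0.4827.
(a) Free chlorine required for 2.23 ppm HOCl: 2.23 / 0.4827 = 4.619 ppm.
(a) FC to add: 4.619 − 0 = 4.619 mg/L as Cl₂.
(a) Cl₂ equivalent: 4.619 mg/L × 479,000 L = 2213 g.
(a) Product at 58.1% available Cl: 2213 / 0.581 = 3808 g.

(b) Volume: 1110 m³ = 1,110,000 L.
(b) Alkalinity to add: (79 − 48) = 31 mg/L as CaCO₃ × 1,110,000 L = 34,410 g as CaCO₃.
(b) Equivalents: 34,410 g ÷ 50 g/eq = 688.2 eq.
(b) NaHCO₃ supplies 1 eq per mole → 688.2 mol.
(b) Mass: 688.2 mol × 84 g/mol = 57,810 g.

(a) 3.81 kg; (b) 57.8 kg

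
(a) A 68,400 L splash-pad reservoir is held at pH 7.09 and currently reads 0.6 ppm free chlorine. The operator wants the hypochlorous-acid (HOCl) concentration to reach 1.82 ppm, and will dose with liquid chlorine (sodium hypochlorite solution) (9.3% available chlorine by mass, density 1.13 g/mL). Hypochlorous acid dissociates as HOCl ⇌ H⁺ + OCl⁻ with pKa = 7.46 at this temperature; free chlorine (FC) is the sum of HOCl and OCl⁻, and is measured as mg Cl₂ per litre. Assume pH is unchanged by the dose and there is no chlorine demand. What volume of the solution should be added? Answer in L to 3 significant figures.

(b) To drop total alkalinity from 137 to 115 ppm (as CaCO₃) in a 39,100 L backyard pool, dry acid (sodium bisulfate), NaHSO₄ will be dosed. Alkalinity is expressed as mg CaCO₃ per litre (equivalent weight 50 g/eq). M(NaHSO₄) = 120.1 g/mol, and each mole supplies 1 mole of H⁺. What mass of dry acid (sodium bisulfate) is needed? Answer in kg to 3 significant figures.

(a) 1.30 L; (b) 2.07 kg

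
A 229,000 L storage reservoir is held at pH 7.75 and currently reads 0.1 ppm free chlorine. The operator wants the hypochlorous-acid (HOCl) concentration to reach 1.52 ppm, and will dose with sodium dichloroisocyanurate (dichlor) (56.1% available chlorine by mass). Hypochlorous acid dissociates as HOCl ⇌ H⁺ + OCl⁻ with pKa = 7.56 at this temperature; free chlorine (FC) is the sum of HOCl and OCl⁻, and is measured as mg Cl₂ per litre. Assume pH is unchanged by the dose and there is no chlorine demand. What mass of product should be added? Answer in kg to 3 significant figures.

1.54 kg

[OCl⁻]/[HOCl] = 10^(pH − pKa) = 10^(7.75 − 7.56) = 1.549; fraction as HOCl = 1/(1 + 1.549) = 0.3923.
Free chlorine required for 1.52 ppm HOCl: 1.52 / 0.3923 = 3.874 ppm.
FC to add: 3.874 − 0.1 = 3.774 mg/L as Cl₂.
Cl₂ equivalent: 3.774 mg/L × 229,000 L = 864.3 g.
Product at 56.1% available Cl: 864.3 / 0.561 = 1541 g.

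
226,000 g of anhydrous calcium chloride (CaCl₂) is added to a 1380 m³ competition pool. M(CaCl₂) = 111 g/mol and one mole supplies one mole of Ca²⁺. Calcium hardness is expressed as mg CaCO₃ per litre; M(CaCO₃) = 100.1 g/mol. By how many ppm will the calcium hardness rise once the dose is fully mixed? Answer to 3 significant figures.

Volume: 1380 m³ = 1,380,000 L.
Moles of Ca²⁺: 226,000 g ÷ 111 g/mol = 2036 mol.
As CaCO₃: 2036 mol × 100.1 g/mol = 203,800 g.
Rise: 203,800 g / 1,380,000 L × 1000 = 147.7 mg/L.

148 ppm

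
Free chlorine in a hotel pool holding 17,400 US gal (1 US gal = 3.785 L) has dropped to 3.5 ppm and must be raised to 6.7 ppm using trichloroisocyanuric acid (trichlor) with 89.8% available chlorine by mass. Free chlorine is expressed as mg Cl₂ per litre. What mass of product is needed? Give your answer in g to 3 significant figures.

235 g

Volume: 17,400 US gal × 3.785 L/gal = 65,859 L.
Chlorine deficit: 6.7 − 3.5 = 3.2 ppm = 3.2 mg/L as Cl₂.
Cl₂ equivalent needed: 3.2 mg/L × 65,859 L = 210,700 mg = 210.7 g.
Product at 89.8% available chlorine: 210.7 / 0.898 = 234.7 g.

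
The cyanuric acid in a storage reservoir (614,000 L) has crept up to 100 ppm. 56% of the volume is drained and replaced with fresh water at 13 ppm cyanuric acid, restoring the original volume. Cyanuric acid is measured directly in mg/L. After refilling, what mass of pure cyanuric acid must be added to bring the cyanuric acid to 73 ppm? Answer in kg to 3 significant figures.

13.3 kg

After draining 56% and refilling: 100 × 0.44 + 13 × 0.56 = 51.28 ppm.
Deficit to target: 73 − 51.28 = 21.72 mg/L.
Mass: 21.72 mg/L × 614,000 L = 13,340 g cyanuric acid.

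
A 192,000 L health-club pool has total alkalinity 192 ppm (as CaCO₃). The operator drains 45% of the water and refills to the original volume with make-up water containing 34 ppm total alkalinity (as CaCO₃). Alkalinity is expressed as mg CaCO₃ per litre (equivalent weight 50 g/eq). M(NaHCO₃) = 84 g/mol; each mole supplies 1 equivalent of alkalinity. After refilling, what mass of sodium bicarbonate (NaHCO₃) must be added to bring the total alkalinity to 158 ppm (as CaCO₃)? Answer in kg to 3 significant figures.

12.0 kg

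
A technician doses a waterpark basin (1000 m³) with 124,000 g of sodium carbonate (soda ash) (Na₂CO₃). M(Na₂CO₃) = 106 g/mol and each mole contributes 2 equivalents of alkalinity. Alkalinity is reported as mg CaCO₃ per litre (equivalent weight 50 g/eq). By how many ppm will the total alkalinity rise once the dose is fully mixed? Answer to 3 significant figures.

Volume: 1000 m³ = 1,000,000 L.
Moles of Na₂CO₃: 124,000 g ÷ 106 g/mol = 1170 mol → 2340 eq of alkalinity.
As CaCO₃: 2340 eq × 50 g/eq = 117,000 g.
Rise: 117,000 g / 1,000,000 L × 1000 = 117 mg/L.

117 ppm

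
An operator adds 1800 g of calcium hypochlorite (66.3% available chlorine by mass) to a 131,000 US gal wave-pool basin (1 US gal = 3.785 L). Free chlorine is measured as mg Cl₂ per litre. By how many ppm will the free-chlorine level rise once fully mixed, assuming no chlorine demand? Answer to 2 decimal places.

2.41 ppm

Volume: 131,000 US gal × 3.785 L/gal = 495,835 L.
Available chlorine delivered: 1800 g × 0.663 = 1193 g as Cl₂.
Concentration rise: 1193 g / 495,835 L = 2.407 mg/L = 2.41 ppm.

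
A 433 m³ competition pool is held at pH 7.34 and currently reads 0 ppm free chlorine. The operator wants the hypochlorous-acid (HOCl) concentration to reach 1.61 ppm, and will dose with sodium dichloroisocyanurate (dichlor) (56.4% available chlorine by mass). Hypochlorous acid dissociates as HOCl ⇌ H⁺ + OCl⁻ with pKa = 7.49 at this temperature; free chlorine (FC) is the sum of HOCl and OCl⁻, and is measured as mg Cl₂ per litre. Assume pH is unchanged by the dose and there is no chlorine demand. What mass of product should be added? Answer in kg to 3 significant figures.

Volume: 433 m³ = 433,000 L.
[OCl⁻]/[HOCl] = 10^(pH − pKa) = 10^(7.34 − 7.49) = 0.7079; fraction as HOCl = 1/(1 + 0.7079) = 0.5855.
Free chlorine required for 1.61 ppm HOCl: 1.61 / 0.5855 = 2.75 ppm.
FC to add: 2.75 − 0 = 2.75 mg/L as Cl₂.
Cl₂ equivalent: 2.75 mg/L × 433,000 L = 1191 g.
Product at 56.4% available Cl: 1191 / 0.564 = 2111 g.

2.11 kg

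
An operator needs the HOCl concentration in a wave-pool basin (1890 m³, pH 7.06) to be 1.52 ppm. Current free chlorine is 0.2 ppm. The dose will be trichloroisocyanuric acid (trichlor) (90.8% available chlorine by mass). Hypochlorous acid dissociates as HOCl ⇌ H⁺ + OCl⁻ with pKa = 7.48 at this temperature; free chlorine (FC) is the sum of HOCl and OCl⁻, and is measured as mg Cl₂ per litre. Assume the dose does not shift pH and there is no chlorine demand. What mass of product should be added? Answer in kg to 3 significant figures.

3.95 kg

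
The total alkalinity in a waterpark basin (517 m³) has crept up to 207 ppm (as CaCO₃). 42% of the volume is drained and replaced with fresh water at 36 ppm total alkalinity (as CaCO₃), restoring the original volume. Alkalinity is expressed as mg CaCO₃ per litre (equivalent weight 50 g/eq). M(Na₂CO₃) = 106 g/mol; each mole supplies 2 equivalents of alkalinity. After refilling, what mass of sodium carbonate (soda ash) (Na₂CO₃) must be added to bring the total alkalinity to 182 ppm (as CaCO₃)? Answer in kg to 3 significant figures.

25.7 kg

Volume: 517 m³ = 517,000 L.
After draining 42% and refilling: 207 × 0.58 + 36 × 0.42 = 135.18 ppm.
Deficit to target: 182 − 135.18 = 46.82 mg/L.
As CaCO₃: 46.82 mg/L × 517,000 L = 24,210 g; ÷ 50 g/eq ÷ 2 = 242.1 mol Na₂CO₃.
Mass: 242.1 × 106 = 25,660 g.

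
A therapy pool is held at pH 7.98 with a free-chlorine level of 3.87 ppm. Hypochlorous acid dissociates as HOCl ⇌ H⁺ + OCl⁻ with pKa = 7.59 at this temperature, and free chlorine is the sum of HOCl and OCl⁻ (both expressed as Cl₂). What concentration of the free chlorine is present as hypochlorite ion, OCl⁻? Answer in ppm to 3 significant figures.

2.75 ppm

[OCl⁻]/[HOCl] = 10^(pH − pKa) = 10^(7.98 − 7.59) = 10^0.39 = 2.455.
Fraction as HOCl = 1 / (1 + 2.455) = 0.2895.
OCl⁻ = (1 − 0.2895) × 3.87 ppm = 2.75 ppm.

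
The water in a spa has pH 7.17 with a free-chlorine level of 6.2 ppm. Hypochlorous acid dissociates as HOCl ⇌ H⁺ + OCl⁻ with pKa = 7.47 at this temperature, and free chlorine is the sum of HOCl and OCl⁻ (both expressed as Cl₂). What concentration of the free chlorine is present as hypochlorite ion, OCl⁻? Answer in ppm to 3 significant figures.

[OCl⁻]/[HOCl] = 10^(pH − pKa) = 10^(7.17 − 7.47) = 10^-0.30 = 0.5012.
Fraction as HOCl = 1 / (1 + 0.5012) = 0.6661.
OCl⁻ = (1 − 0.6661) × 6.2 ppm = 2.07 ppm.

2.07 ppm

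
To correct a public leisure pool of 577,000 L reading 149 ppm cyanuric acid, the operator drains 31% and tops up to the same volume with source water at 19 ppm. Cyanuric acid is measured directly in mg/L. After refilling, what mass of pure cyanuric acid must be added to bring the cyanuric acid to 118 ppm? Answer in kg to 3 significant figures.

5.37 kg

After draining 31% and refilling: 149 × 0.69 + 19 × 0.31 = 108.7 ppm.
Deficit to target: 118 − 108.7 = 9.3 mg/L.
Mass: 9.3 mg/L × 577,000 L = 5366 g cyanuric acid.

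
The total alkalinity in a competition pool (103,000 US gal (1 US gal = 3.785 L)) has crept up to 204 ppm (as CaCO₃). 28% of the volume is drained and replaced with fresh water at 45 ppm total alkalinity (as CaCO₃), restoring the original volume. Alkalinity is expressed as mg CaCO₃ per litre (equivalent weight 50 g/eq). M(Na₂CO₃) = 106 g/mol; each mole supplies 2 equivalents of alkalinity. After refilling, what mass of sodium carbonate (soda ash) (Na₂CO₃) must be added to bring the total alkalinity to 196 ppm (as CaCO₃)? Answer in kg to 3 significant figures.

Volume: 103,000 US gal × 3.785 L/gal = 389,855 L.
After draining 28% and refilling: 204 × 0.72 + 45 × 0.28 = 159.48 ppm.
Deficit to target: 196 − 159.48 = 36.52 mg/L.
As CaCO₃: 36.52 mg/L × 389,855 L = 14,240 g; ÷ 50 g/eq ÷ 2 = 142.4 mol Na₂CO₃.
Mass: 142.4 × 106 = 15,090 g.

15.1 kg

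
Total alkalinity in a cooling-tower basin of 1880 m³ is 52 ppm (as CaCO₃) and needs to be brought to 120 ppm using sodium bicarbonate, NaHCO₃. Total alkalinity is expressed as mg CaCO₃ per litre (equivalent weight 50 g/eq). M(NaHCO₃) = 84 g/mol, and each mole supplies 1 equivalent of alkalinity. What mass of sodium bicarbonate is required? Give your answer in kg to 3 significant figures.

Volume: 1880 m³ = 1,880,000 L.
Alkalinity to add: (120 − 52) = 68 mg/L as CaCO₃ × 1,880,000 L = 127,800 g as CaCO₃.
Equivalents: 127,800 g ÷ 50 g/eq = 2557 eq.
NaHCO₃ supplies 1 eq per mole → 2557 mol.
Mass: 2557 mol × 84 g/mol = 214,800 g.

215 kg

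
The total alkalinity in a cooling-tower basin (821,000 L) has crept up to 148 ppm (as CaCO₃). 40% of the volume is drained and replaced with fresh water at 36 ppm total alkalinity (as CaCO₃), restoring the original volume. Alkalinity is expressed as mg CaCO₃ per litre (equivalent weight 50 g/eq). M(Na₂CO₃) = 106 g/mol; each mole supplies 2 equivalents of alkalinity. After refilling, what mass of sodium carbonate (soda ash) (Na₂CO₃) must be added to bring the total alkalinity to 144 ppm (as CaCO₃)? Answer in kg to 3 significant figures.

35.5 kg

After draining 40% and refilling: 148 × 0.60 + 36 × 0.40 = 103.2 ppm.
Deficit to target: 144 − 103.2 = 40.8 mg/L.
As CaCO₃: 40.8 mg/L × 821,000 L = 33,500 g; ÷ 50 g/eq ÷ 2 = 335 mol Na₂CO₃.
Mass: 335 × 106 = 35,510 g.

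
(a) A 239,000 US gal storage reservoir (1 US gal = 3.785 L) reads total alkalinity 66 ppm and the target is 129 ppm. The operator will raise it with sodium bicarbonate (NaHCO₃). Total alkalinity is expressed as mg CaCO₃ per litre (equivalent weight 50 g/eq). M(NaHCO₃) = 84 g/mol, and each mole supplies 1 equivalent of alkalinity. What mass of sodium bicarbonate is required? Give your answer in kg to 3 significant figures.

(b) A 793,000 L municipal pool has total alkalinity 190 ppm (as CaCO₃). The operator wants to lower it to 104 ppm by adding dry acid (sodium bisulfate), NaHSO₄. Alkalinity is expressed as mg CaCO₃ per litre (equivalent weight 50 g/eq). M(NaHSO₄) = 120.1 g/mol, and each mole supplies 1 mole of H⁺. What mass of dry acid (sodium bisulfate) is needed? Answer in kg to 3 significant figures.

(a) 95.7 kg; (b) 164 kg

(a) Volume: 239,000 US gal × 3.785 L/gal = 904,615 L.
(a) Alkalinity to add: (129 − 66) = 63 mg/L as CaCO₃ × 904,615 L = 56,990 g as CaCO₃.
(a) Equivalents: 56,990 g ÷ 50 g/eq = 1140 eq.
(a) NaHCO₃ supplies 1 eq per mole → 1140 mol.
(a) Mass: 1140 mol × 84 g/mol = 95,740 g.

(b) Alkalinity to neutralize: (190 − 104) = 86 mg/L as CaCO₃ × 793,000 L = 68,200 g as CaCO₃.
(b) Equivalents of H⁺ required: 68,200 ÷ 50 g/eq = 1364 eq = 1364 mol NaHSO₄.
(b) Mass of NaHSO₄: 1364 × 120.1 = 163,800 g.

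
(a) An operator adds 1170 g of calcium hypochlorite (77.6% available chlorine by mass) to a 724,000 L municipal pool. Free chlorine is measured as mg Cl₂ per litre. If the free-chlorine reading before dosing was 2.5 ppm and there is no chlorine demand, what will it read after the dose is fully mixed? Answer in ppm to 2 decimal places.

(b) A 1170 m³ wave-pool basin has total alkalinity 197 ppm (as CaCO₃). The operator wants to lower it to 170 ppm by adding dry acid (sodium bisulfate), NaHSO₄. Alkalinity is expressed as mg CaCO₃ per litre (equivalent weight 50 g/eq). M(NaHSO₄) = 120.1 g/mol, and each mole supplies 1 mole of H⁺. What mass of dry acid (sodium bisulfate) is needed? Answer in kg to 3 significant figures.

(a) Available chlorine delivered: 1170 g × 0.776 = 907.9 g as Cl₂.
(a) Concentration rise: 907.9 g / 724,000 L = 1.254 mg/L = 1.25 ppm.
(a) Final FC: 2.5 + 1.25 = 3.75 ppm.

(b) Volume: 1170 m³ = 1,170,000 L.
(b) Alkalinity to neutralize: (197 − 170) = 27 mg/L as CaCO₃ × 1,170,000 L = 31,590 g as CaCO₃.
(b) Equivalents of H⁺ required: 31,590 ÷ 50 g/eq = 631.8 eq = 631.8 mol NaHSO₄.
(b) Mass of NaHSO₄: 631.8 × 120.1 = 75,880 g.

(a) 3.75 ppm; (b) 75.9 kg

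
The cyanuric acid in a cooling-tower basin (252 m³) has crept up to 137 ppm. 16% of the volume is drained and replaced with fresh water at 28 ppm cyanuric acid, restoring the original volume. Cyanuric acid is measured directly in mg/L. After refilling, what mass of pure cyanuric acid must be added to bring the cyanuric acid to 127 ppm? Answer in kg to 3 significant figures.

Volume: 252 m³ = 252,000 L.
After draining 16% and refilling: 137 × 0.84 + 28 × 0.16 = 119.56 ppm.
Deficit to target: 127 − 119.56 = 7.44 mg/L.
Mass: 7.44 mg/L × 252,000 L = 1875 g cyanuric acid.

1.87 kg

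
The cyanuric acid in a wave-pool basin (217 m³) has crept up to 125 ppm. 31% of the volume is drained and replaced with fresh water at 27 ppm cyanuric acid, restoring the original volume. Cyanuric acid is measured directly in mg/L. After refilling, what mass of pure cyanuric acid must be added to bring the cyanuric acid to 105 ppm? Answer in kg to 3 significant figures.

Volume: 217 m³ = 217,000 L.
After draining 31% and refilling: 125 × 0.69 + 27 × 0.31 = 94.62 ppm.
Deficit to target: 105 − 94.62 = 10.38 mg/L.
Mass: 10.38 mg/L × 217,000 L = 2252 g cyanuric acid.

2.25 kg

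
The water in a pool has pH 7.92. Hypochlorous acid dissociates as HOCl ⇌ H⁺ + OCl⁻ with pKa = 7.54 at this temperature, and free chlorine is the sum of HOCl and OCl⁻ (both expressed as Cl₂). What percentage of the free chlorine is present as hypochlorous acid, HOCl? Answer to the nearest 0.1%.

[OCl⁻]/[HOCl] = 10^(pH − pKa) = 10^(7.92 − 7.54) = 10^0.38 = 2.399.
Fraction as HOCl = 1 / (1 + 2.399) = 0.2942.

29.4%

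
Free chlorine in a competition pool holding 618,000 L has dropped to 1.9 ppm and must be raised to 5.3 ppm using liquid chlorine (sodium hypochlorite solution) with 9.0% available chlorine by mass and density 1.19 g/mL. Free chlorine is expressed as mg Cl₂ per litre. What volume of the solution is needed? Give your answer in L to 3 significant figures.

Chlorine deficit: 5.3 − 1.9 = 3.4 ppm = 3.4 mg/L as Cl₂.
Cl₂ equivalent needed: 3.4 mg/L × 618,000 L = 2,101,000 mg = 2101 g.
Product at 9.0% available chlorine: 2101 / 0.09 = 23,350 g.
Volume at density 1.19 g/mL: 23,350 g ÷ 1.19 g/mL = 19,620 mL.

19.6 L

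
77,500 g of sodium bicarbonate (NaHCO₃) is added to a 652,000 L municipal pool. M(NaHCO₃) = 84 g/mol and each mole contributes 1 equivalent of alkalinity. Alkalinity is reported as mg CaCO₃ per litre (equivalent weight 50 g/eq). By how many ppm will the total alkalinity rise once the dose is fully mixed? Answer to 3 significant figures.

70.8 ppm

Moles of NaHCO₃: 77,500 g ÷ 84 g/mol = 922.6 mol → 922.6 eq of alkalinity.
As CaCO₃: 922.6 eq × 50 g/eq = 46,130 g.
Rise: 46,130 g / 652,000 L × 1000 = 70.75 mg/L.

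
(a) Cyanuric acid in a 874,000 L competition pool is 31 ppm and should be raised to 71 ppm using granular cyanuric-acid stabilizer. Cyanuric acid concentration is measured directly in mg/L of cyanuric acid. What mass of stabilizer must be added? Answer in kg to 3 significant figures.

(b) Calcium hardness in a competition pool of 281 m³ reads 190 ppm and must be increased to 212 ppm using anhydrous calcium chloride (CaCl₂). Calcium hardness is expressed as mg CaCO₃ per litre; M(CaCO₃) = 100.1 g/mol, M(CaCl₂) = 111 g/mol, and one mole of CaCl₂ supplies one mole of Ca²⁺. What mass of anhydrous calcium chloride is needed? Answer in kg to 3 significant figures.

(a) 35.0 kg; (b) 6.86 kg

(a) CYA to add: (71 − 31) = 40 mg/L × 874,000 L = 34,960 g cyanuric acid.

(b) Volume: 281 m³ = 281,000 L.
(b) Hardness to add: (212 − 190) = 22 mg/L as CaCO₃ × 281,000 L = 6182 g as CaCO₃.
(b) Moles of Ca²⁺ (1 mol Ca²⁺ ≡ 1 mol CaCO₃): 6182 / 100.1 g/mol = 61.76 mol.
(b) Mass of CaCl₂: 61.76 × 111 = 6855 g.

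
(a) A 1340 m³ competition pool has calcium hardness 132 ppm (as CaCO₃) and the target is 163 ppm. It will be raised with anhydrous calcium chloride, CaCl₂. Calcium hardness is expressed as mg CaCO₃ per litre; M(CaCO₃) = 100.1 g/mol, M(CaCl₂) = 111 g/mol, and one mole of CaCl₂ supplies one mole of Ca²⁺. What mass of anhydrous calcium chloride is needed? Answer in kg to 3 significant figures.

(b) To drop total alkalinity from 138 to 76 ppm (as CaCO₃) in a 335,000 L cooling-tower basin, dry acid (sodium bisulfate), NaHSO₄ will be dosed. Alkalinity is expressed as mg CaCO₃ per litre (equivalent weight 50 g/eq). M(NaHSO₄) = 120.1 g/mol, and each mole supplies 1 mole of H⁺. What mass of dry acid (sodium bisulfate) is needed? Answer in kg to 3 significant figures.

(a) Volume: 1340 m³ = 1,340,000 L.
(a) Hardness to add: (163 − 132) = 31 mg/L as CaCO₃ × 1,340,000 L = 41,540 g as CaCO₃.
(a) Moles of Ca²⁺ (1 mol Ca²⁺ ≡ 1 mol CaCO₃): 41,540 / 100.1 g/mol = 415 mol.
(a) Mass of CaCl₂: 415 × 111 = 46,060 g.

(b) Alkalinity to neutralize: (138 − 76) = 62 mg/L as CaCO₃ × 335,000 L = 20,770 g as CaCO₃.
(b) Equivalents of H⁺ required: 20,770 ÷ 50 g/eq = 415.4 eq = 415.4 mol NaHSO₄.
(b) Mass of NaHSO₄: 415.4 × 120.1 = 49,890 g.

(a) 46.1 kg; (b) 49.9 kg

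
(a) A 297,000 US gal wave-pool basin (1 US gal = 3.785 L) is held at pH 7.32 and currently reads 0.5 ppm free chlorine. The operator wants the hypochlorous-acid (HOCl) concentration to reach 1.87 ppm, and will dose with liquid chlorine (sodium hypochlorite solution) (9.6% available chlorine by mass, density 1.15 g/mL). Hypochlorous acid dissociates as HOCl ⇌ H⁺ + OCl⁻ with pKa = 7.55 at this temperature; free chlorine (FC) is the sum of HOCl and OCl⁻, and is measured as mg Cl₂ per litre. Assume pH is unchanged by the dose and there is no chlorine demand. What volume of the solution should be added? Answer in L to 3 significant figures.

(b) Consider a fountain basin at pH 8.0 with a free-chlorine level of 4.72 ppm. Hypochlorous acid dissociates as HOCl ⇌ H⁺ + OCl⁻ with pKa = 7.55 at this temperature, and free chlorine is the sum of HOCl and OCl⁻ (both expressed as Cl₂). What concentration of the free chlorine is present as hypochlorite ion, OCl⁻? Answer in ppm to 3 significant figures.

(a) Volume: 297,000 US gal × 3.785 L/gal = 1,124,145 L.
(a) [OCl⁻]/[HOCl] = 10^(pH − pKa) = 10^(7.32 − 7.55) = 0.5888; fraction as HOCl = 1/(1 + 0.5888) = 0.6294.
(a) Free chlorine required for 1.87 ppm HOCl: 1.87 / 0.6294 = 2.971 ppm.
(a) FC to add: 2.971 − 0.5 = 2.471 mg/L as Cl₂.
(a) Cl₂ equivalent: 2.471 mg/L × 1,124,145 L = 2778 g.
(a) Product at 9.6% available Cl: 2778 / 0.096 = 28,940 g.
(a) Volume: 28,940 g ÷ 1.15 g/mL = 25,160 mL.

(b) [OCl⁻]/[HOCl] = 10^(pH − pKa) = 10^(8.0 − 7.55) = 10^0.45 = 2.818.
(b) Fraction as HOCl = 1 / (1 + 2.818) = 0.2619.
(b) OCl⁻ = (1 − 0.2619) × 4.72 ppm = 3.484 ppm.

(a) 25.2 L; (b) 3.48 ppm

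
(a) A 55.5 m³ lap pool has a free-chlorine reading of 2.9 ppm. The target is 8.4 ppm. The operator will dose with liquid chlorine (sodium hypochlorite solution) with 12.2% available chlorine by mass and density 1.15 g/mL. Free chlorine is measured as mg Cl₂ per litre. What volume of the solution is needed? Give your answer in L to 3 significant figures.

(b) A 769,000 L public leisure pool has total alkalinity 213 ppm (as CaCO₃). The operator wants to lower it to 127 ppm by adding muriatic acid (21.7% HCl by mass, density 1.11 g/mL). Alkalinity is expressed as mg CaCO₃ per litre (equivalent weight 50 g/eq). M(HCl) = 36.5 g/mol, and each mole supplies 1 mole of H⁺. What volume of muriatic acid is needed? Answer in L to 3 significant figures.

(a) Volume: 55.5 m³ = 55,500 L.
(a) Chlorine deficit: 8.4 − 2.9 = 5.5 ppm = 5.5 mg/L as Cl₂.
(a) Cl₂ equivalent needed: 5.5 mg/L × 55,500 L = 305,200 mg = 305.2 g.
(a) Product at 12.2% available chlorine: 305.2 / 0.122 = 2502 g.
(a) Volume at density 1.15 g/mL: 2502 g ÷ 1.15 g/mL = 2176 mL.

(b) Alkalinity to neutralize: (213 − 127) = 86 mg/L as CaCO₃ × 769,000 L = 66,130 g as CaCO₃.
(b) Equivalents of H⁺ required: 66,130 ÷ 50 g/eq = 1323 eq = 1323 mol HCl.
(b) Mass of HCl: 1323 × 36.5 = 48,280 g.
(b) Mass of 21.7% solution: 48,280 / 0.217 = 222,500 g.
(b) Volume: 222,500 g ÷ 1.11 g/mL = 200,400 mL.

(a) 2.18 L; (b) 200 L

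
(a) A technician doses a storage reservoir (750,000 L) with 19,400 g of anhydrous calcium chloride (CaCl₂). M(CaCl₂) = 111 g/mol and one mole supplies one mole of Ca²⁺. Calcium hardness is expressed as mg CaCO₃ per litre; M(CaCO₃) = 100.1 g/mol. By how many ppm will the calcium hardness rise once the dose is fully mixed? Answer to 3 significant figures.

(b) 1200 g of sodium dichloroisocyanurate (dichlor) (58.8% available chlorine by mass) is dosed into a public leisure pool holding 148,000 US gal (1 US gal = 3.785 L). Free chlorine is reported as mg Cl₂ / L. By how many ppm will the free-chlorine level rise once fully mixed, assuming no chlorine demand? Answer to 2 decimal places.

(a) 23.3 ppm; (b) 1.26 ppm

(a) Moles of Ca²⁺: 19,400 g ÷ 111 g/mol = 174.8 mol.
(a) As CaCO₃: 174.8 mol × 100.1 g/mol = 17,490 g.
(a) Rise: 17,490 g / 750,000 L × 1000 = 23.33 mg/L.

(b) Volume: 148,000 US gal × 3.785 L/gal = 560,180 L.
(b) Available chlorine delivered: 1200 g × 0.588 = 705.6 g as Cl₂.
(b) Concentration rise: 705.6 g / 560,180 L = 1.26 mg/L = 1.26 ppm.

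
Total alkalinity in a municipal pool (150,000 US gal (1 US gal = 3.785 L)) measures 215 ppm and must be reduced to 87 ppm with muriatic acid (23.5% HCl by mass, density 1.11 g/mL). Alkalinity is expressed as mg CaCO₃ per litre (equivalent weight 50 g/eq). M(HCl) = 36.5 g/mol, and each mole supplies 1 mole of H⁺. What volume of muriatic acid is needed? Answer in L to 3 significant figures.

203 L

Volume: 150,000 US gal × 3.785 L/gal = 567,750 L.
Alkalinity to neutralize: (215 − 87) = 128 mg/L as CaCO₃ × 567,750 L = 72,670 g as CaCO₃.
Equivalents of H⁺ required: 72,670 ÷ 50 g/eq = 1453 eq = 1453 mol HCl.
Mass of HCl: 1453 × 36.5 = 53,050 g.
Mass of 23.5% solution: 53,050 / 0.235 = 225,700 g.
Volume: 225,700 g ÷ 1.11 g/mL = 203,400 mL.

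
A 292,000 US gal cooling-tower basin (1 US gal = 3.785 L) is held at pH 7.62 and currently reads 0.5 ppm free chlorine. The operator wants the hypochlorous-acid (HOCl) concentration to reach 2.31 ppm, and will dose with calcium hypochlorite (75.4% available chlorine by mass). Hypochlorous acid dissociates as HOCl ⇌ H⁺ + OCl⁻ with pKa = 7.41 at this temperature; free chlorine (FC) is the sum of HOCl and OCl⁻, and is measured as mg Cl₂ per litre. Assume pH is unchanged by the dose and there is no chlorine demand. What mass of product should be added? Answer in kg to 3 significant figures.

8.14 kg

Volume: 292,000 US gal × 3.785 L/gal = 1,105,220 L.
[OCl⁻]/[HOCl] = 10^(pH − pKa) = 10^(7.62 − 7.41) = 1.622; fraction as HOCl = 1/(1 + 1.622) = 0.3814.
Free chlorine required for 2.31 ppm HOCl: 2.31 / 0.3814 = 6.056 ppm.
FC to add: 6.056 − 0.5 = 5.556 mg/L as Cl₂.
Cl₂ equivalent: 5.556 mg/L × 1,105,220 L = 6141 g.
Product at 75.4% available Cl: 6141 / 0.754 = 8145 g.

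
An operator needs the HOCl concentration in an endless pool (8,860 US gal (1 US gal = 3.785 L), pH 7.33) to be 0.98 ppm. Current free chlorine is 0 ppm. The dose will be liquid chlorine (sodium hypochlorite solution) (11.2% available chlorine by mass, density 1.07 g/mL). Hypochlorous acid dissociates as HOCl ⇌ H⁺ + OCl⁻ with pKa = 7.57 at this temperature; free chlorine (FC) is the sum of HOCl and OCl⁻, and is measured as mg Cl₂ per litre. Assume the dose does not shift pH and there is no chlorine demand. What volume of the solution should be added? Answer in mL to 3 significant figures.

432 mL

Volume: 8,860 US gal × 3.785 L/gal = 33,535 L.
[OCl⁻]/[HOCl] = 10^(pH − pKa) = 10^(7.33 − 7.57) = 0.5754; fraction as HOCl = 1/(1 + 0.5754) = 0.6347.
Free chlorine required for 0.98 ppm HOCl: 0.98 / 0.6347 = 1.544 ppm.
FC to add: 1.544 − 0 = 1.544 mg/L as Cl₂.
Cl₂ equivalent: 1.544 mg/L × 33,535 L = 51.78 g.
Product at 11.2% available Cl: 51.78 / 0.112 = 462.3 g.
Volume: 462.3 g ÷ 1.07 g/mL = 432 mL.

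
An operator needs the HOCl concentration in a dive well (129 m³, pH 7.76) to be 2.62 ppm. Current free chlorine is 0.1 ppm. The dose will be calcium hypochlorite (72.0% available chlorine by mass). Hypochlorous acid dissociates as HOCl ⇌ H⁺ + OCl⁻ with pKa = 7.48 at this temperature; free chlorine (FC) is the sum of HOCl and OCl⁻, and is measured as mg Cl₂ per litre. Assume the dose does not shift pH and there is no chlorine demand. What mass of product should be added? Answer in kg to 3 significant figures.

1.35 kg

Volume: 129 m³ = 129,000 L.
[OCl⁻]/[HOCl] = 10^(pH − pKa) = 10^(7.76 − 7.48) = 1.905; fraction as HOCl = 1/(1 + 1.905) = 0.3442.
Free chlorine required for 2.62 ppm HOCl: 2.62 / 0.3442 = 7.612 ppm.
FC to add: 7.612 − 0.1 = 7.512 mg/L as Cl₂.
Cl₂ equivalent: 7.512 mg/L × 129,000 L = 969.1 g.
Product at 72.0% available Cl: 969.1 / 0.72 = 1346 g.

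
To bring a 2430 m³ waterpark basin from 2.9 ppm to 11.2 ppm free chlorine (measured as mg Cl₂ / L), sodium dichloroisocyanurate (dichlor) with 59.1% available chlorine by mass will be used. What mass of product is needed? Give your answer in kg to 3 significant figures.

34.1 kg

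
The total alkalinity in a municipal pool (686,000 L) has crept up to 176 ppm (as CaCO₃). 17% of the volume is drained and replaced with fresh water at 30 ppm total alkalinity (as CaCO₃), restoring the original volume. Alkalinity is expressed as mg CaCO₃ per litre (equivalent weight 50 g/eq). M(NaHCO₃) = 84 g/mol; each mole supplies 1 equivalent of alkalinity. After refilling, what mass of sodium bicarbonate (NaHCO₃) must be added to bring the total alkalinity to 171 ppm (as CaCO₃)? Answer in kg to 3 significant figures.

After draining 17% and refilling: 176 × 0.83 + 30 × 0.17 = 151.18 ppm.
Deficit to target: 171 − 151.18 = 19.82 mg/L.
As CaCO₃: 19.82 mg/L × 686,000 L = 13,600 g; ÷ 50 g/eq ÷ 1 = 271.9 mol NaHCO₃.
Mass: 271.9 × 84 = 22,840 g.

22.8 kg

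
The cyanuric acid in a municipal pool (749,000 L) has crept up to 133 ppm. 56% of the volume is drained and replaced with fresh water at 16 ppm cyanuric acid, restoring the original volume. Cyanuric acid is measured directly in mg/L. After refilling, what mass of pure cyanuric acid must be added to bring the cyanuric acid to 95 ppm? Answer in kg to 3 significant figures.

After draining 56% and refilling: 133 × 0.44 + 16 × 0.56 = 67.48 ppm.
Deficit to target: 95 − 67.48 = 27.52 mg/L.
Mass: 27.52 mg/L × 749,000 L = 20,610 g cyanuric acid.

20.6 kg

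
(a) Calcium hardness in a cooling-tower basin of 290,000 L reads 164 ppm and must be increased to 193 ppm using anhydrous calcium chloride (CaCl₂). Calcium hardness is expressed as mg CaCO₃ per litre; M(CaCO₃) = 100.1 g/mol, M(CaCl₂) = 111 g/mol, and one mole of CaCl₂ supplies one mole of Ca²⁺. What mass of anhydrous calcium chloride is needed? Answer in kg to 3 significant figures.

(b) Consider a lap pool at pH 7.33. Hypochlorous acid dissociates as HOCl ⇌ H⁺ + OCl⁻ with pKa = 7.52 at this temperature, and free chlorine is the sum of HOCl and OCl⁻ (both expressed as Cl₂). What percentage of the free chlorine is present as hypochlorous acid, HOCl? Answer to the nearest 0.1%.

(a) 9.33 kg; (b) 60.8%

(a) Hardness to add: (193 − 164) = 29 mg/L as CaCO₃ × 290,000 L = 8410 g as CaCO₃.
(a) Moles of Ca²⁺ (1 mol Ca²⁺ ≡ 1 mol CaCO₃): 8410 / 100.1 g/mol = 84.02 mol.
(a) Mass of CaCl₂: 84.02 × 111 = 9326 g.

(b) [OCl⁻]/[HOCl] = 10^(pH − pKa) = 10^(7.33 − 7.52) = 10^-0.19 = 0.6457.
(b) Fraction as HOCl = 1 / (1 + 0.6457) = 0.6077.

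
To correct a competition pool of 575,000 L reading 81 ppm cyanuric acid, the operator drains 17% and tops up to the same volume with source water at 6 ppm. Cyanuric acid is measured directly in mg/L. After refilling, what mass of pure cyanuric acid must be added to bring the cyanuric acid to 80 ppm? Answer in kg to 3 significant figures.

After draining 17% and refilling: 81 × 0.83 + 6 × 0.17 = 68.25 ppm.
Deficit to target: 80 − 68.25 = 11.75 mg/L.
Mass: 11.75 mg/L × 575,000 L = 6756 g cyanuric acid.

6.76 kg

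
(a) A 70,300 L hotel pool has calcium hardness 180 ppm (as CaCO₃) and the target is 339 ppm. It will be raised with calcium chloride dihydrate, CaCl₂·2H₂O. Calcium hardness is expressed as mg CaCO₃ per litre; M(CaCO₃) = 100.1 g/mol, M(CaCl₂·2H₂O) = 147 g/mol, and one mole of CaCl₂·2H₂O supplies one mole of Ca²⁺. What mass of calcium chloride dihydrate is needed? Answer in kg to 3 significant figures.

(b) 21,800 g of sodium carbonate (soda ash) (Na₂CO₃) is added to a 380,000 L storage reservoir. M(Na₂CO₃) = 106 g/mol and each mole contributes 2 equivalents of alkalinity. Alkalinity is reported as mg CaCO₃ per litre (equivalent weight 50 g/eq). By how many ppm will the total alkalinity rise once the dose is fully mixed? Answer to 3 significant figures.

(a) Hardness to add: (339 − 180) = 159 mg/L as CaCO₃ × 70,300 L = 11,180 g as CaCO₃.
(a) Moles of Ca²⁺ (1 mol Ca²⁺ ≡ 1 mol CaCO₃): 11,180 / 100.1 g/mol = 111.7 mol.
(a) Mass of CaCl₂·2H₂O: 111.7 × 147 = 16,410 g.

(b) Moles of Na₂CO₃: 21,800 g ÷ 106 g/mol = 205.7 mol → 411.3 eq of alkalinity.
(b) As CaCO₃: 411.3 eq × 50 g/eq = 20,570 g.
(b) Rise: 20,570 g / 380,000 L × 1000 = 54.12 mg/L.

(a) 16.4 kg; (b) 54.1 ppm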